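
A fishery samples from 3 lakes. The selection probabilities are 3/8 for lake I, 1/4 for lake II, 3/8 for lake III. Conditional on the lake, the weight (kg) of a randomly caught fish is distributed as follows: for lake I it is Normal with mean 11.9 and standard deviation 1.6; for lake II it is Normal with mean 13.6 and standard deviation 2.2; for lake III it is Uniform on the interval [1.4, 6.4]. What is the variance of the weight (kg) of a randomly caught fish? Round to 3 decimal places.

Per component, I: μ=11.9, E[X²]=144.17; II: μ=13.6, E[X²]=189.8; III: μ=3.9, E[X²]=17.2933.
E[X] = 0.375·11.9 + 0.25·13.6 + 0.375·3.9 = 9.325.
E[X²] = 0.375·144.17 + 0.25·189.8 + 0.375·17.2933 = 107.999.
Var(X) = E[X²] − (E[X])² = 107.999 − 86.9556 = 21.0431.

21.043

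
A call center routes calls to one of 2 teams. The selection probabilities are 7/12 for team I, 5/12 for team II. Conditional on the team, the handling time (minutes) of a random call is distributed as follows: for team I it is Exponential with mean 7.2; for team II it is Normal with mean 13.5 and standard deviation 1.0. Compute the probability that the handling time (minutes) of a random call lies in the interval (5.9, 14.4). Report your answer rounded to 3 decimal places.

Conditional on each team, P(5.9 < X < 14.4): I: 0.305341; II: 0.81594.
By total probability, P(5.9 < X < 14.4) = 0.583333·0.305341 + 0.416667·0.81594 = 0.518091.

0.518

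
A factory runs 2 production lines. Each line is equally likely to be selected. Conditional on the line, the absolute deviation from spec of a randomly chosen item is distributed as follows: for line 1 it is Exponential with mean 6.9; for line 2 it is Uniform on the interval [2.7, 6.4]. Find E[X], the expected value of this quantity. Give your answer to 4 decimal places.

5.7250

Component means — 1: 6.9; 2: 4.55.
E[X] = 0.5·6.9 + 0.5·4.55 = 5.725.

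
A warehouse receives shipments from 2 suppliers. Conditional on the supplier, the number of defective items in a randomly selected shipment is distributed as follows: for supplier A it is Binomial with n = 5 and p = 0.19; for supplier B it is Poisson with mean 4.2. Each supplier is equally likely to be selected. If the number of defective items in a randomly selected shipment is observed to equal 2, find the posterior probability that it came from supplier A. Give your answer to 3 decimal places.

Likelihoods P(X=2 | ·): A: 0.19185; B: 0.132261.
Posterior ∝ prior × likelihood. Numerator for A: 0.5·0.19185 = 0.0959251.
Normalizing constant: 0.5·0.19185 + 0.5·0.132261 = 0.162056.
P(A | observation) = 0.0959251 / 0.162056 = 0.591927.

0.592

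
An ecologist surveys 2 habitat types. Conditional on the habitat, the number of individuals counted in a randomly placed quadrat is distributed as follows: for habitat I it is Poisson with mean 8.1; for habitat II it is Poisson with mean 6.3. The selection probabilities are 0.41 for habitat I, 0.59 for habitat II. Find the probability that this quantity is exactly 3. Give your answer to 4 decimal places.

Conditional on each habitat, P(X = 3): I: 0.0268855; II: 0.0765271.
By total probability, P(X = 3) = 0.41·0.0268855 + 0.59·0.0765271 = 0.056174.

0.0562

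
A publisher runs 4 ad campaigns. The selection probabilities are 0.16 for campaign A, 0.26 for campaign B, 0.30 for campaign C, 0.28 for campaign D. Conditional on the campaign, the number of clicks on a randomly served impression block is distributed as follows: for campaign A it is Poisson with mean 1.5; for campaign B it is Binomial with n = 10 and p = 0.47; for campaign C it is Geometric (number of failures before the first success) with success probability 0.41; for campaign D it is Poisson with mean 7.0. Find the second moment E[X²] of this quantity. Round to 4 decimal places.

For each component E[X²] = Var + (mean)², giving A: 3.75; B: 24.581; C: 5.58061; D: 56.
Overall E[X²] = 0.16·3.75 + 0.26·24.581 + 0.3·5.58061 + 0.28·56 = 24.3452.

24.3452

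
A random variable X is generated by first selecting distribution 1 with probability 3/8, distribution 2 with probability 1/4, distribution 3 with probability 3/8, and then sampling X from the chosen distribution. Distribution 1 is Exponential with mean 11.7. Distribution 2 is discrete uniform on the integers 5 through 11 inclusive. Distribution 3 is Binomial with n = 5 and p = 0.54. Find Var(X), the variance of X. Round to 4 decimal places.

68.1070

Per component, 1: μ=11.7, E[X²]=273.78; 2: μ=8, E[X²]=68; 3: μ=2.7, E[X²]=8.532.
E[X] = 0.375·11.7 + 0.25·8 + 0.375·2.7 = 7.4.
E[X²] = 0.375·273.78 + 0.25·68 + 0.375·8.532 = 122.867.
Var(X) = E[X²] − (E[X])² = 122.867 − 54.76 = 68.107.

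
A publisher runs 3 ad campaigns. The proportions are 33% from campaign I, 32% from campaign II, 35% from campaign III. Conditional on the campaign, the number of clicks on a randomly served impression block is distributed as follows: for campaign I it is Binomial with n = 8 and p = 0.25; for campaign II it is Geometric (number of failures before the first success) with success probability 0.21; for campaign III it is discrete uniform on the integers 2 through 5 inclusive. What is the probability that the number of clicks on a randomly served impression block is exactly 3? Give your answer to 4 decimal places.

0.1892

Conditional on each campaign, P(X = 3): I: 0.207642; II: 0.103538; III: 0.25.
By total probability, P(X = 3) = 0.33·0.207642 + 0.32·0.103538 + 0.35·0.25 = 0.189154.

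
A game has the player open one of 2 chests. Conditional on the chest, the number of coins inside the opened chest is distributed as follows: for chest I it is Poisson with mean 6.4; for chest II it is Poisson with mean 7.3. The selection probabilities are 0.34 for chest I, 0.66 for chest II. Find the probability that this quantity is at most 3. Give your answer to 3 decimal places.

Conditional on each chest, P(X ≤ 3): I: 0.118919; II: 0.067406.
By total probability, P(X ≤ 3) = 0.34·0.118919 + 0.66·0.067406 = 0.0849204.

0.085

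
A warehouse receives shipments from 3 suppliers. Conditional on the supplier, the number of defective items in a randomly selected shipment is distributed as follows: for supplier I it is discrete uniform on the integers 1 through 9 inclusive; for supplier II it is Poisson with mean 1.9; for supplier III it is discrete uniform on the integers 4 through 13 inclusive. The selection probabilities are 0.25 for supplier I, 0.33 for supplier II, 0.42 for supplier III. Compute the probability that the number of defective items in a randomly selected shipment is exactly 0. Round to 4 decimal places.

Conditional on each supplier, P(X = 0): I: 0; II: 0.149569; III: 0.
By total probability, P(X = 0) = 0.25·0 + 0.33·0.149569 + 0.42·0 = 0.0493576.

0.0494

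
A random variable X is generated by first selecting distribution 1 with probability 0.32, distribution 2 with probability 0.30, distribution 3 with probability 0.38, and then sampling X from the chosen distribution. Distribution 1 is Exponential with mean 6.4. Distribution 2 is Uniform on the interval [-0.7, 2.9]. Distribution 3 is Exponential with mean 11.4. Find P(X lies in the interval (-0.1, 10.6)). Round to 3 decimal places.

Conditional on each component, P(-0.1 < X < 10.6): 1: 0.809147; 2: 0.833333; 3: 0.605377.
By total probability, P(-0.1 < X < 10.6) = 0.32·0.809147 + 0.3·0.833333 + 0.38·0.605377 = 0.73897.

0.739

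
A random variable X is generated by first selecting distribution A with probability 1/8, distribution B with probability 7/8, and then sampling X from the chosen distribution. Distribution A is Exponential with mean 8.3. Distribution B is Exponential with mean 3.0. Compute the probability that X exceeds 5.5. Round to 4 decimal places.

0.2043

Conditional on each component, P(X > 5.5): A: 0.515483; B: 0.15988.
By total probability, P(X > 5.5) = 0.125·0.515483 + 0.875·0.15988 = 0.20433.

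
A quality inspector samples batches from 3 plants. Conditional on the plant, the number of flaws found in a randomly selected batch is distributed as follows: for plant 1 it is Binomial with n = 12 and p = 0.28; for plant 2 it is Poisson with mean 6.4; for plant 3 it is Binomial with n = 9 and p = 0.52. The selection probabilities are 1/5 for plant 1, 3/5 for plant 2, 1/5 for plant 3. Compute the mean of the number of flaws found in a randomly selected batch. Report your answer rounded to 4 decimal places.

5.4480

Component means — 1: 3.36; 2: 6.4; 3: 4.68.
E[X] = 0.2·3.36 + 0.6·6.4 + 0.2·4.68 = 5.448.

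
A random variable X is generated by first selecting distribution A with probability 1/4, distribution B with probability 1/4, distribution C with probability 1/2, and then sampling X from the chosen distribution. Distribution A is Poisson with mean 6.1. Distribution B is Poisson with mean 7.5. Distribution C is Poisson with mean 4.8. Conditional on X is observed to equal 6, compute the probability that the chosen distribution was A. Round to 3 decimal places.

0.278

Likelihoods P(X=6 | ·): A: 0.160491; B: 0.136718; C: 0.139798.
Posterior ∝ prior × likelihood. Numerator for A: 0.25·0.160491 = 0.0401227.
Normalizing constant: 0.25·0.160491 + 0.25·0.136718 + 0.5·0.139798 = 0.144201.
P(A | observation) = 0.0401227 / 0.144201 = 0.278241.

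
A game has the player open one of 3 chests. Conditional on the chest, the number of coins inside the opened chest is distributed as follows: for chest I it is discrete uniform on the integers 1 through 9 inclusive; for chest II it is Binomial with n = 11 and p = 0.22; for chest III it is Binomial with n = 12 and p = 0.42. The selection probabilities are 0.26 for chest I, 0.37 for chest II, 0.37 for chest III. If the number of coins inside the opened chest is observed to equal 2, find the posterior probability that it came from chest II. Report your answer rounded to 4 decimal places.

0.6893

Likelihoods P(X=2 | ·): I: 0.111111; II: 0.284485; III: 0.0501559.
Posterior ∝ prior × likelihood. Numerator for II: 0.37·0.284485 = 0.105259.
Normalizing constant: 0.26·0.111111 + 0.37·0.284485 + 0.37·0.0501559 = 0.152706.
P(II | observation) = 0.105259 / 0.152706 = 0.689295.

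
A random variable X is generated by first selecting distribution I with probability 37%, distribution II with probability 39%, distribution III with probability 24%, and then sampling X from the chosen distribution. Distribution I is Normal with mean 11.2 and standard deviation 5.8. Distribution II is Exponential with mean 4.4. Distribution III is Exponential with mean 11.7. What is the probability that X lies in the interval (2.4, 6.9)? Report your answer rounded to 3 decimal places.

0.268

Conditional on each component, P(2.4 < X < 6.9): I: 0.164629; II: 0.371154; III: 0.260073.
By total probability, P(2.4 < X < 6.9) = 0.37·0.164629 + 0.39·0.371154 + 0.24·0.260073 = 0.268081.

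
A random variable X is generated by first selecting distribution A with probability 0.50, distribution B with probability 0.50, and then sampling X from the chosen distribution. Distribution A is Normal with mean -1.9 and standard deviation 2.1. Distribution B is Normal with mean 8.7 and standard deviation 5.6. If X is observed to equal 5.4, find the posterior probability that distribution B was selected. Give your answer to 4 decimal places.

Likelihoods f(5.4 | ·): A: 0.000451549; B: 0.0598847.
Posterior ∝ prior × likelihood. Numerator for B: 0.5·0.0598847 = 0.0299424.
Normalizing constant: 0.5·0.000451549 + 0.5·0.0598847 = 0.0301681.
P(B | observation) = 0.0299424 / 0.0301681 = 0.992516.

0.9925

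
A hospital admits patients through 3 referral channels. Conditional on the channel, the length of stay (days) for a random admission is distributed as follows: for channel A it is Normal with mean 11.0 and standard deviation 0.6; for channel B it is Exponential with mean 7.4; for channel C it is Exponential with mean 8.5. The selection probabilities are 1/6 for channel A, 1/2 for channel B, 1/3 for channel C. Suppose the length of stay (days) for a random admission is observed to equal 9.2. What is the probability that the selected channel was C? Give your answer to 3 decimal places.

Likelihoods f(9.2 | ·): A: 0.00738641; B: 0.0389794; C: 0.0398585.
Posterior ∝ prior × likelihood. Numerator for C: 0.333333·0.0398585 = 0.0132862.
Normalizing constant: 0.166667·0.00738641 + 0.5·0.0389794 + 0.333333·0.0398585 = 0.0340069.
P(C | observation) = 0.0132862 / 0.0340069 = 0.39069.

0.391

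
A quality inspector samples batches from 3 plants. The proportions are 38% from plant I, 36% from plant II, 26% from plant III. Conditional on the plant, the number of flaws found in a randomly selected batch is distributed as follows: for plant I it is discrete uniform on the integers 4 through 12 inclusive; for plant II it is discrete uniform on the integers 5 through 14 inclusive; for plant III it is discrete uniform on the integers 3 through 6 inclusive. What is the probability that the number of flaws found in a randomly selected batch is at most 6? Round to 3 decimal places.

Conditional on each plant, P(X ≤ 6): I: 0.333333; II: 0.2; III: 1.
By total probability, P(X ≤ 6) = 0.38·0.333333 + 0.36·0.2 + 0.26·1 = 0.458667.

0.459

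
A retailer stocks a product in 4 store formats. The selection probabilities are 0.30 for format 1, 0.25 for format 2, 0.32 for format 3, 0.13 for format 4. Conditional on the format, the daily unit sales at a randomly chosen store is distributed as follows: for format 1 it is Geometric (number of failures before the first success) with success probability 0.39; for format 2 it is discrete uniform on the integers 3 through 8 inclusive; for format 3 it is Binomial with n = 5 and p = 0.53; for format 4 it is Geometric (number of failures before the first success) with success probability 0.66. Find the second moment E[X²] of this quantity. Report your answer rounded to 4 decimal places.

For each component E[X²] = Var + (mean)², giving 1: 6.45694; 2: 33.1667; 3: 8.268; 4: 1.04591.
Overall E[X²] = 0.3·6.45694 + 0.25·33.1667 + 0.32·8.268 + 0.13·1.04591 = 13.0105.

13.0105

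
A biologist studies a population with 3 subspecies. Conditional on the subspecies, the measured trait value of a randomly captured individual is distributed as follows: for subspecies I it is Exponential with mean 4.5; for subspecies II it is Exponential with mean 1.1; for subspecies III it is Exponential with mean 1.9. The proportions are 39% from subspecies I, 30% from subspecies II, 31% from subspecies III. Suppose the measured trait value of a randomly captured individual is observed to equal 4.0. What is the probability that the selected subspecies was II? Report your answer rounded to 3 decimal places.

Likelihoods f(4.0 | ·): I: 0.0913583; II: 0.0239527; III: 0.0641124.
Posterior ∝ prior × likelihood. Numerator for II: 0.3·0.0239527 = 0.00718581.
Normalizing constant: 0.39·0.0913583 + 0.3·0.0239527 + 0.31·0.0641124 = 0.0626904.
P(II | observation) = 0.00718581 / 0.0626904 = 0.114624.

0.115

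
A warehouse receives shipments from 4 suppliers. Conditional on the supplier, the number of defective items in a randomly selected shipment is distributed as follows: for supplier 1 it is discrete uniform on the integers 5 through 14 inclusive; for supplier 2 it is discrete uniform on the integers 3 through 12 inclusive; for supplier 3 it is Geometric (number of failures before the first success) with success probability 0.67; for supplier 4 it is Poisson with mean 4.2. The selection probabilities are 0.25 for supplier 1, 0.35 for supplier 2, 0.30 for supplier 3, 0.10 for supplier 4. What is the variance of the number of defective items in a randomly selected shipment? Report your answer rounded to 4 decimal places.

18.6774

Per component, 1: μ=9.5, E[X²]=98.5; 2: μ=7.5, E[X²]=64.5; 3: μ=0.492537, E[X²]=0.977723; 4: μ=4.2, E[X²]=21.84.
E[X] = 0.25·9.5 + 0.35·7.5 + 0.3·0.492537 + 0.1·4.2 = 5.56776.
E[X²] = 0.25·98.5 + 0.35·64.5 + 0.3·0.977723 + 0.1·21.84 = 49.6773.
Var(X) = E[X²] − (E[X])² = 49.6773 − 31 = 18.6774.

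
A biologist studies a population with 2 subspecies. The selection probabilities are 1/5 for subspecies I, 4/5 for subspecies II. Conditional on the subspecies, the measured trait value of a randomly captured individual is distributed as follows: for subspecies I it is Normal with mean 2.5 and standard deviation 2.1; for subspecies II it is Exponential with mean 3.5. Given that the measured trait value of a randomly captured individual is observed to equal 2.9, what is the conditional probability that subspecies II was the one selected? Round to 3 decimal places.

0.728

Likelihoods f(2.9 | ·): I: 0.186557; II: 0.124764.
Posterior ∝ prior × likelihood. Numerator for II: 0.8·0.124764 = 0.0998109.
Normalizing constant: 0.2·0.186557 + 0.8·0.124764 = 0.137122.
P(II | observation) = 0.0998109 / 0.137122 = 0.727897.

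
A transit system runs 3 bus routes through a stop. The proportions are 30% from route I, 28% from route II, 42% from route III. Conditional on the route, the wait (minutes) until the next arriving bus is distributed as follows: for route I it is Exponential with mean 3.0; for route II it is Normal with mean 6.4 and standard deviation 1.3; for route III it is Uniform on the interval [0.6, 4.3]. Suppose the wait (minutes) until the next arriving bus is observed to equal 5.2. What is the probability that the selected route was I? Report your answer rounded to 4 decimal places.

0.2395

Likelihoods f(5.2 | ·): I: 0.0588981; II: 0.20042; III: 0.
Posterior ∝ prior × likelihood. Numerator for I: 0.3·0.0588981 = 0.0176694.
Normalizing constant: 0.3·0.0588981 + 0.28·0.20042 + 0.42·0 = 0.0737871.
P(I | observation) = 0.0176694 / 0.0737871 = 0.239465.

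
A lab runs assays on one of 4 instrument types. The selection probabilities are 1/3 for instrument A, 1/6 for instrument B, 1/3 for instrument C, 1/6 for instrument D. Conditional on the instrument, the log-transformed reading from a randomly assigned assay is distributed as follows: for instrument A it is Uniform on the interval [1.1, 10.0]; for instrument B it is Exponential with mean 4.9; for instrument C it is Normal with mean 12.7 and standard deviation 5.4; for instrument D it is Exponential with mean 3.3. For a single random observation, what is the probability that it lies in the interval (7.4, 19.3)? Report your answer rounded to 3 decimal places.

Conditional on each instrument, P(7.4 < X < 19.3): A: 0.292135; B: 0.201393; C: 0.726011; D: 0.103316.
By total probability, P(7.4 < X < 19.3) = 0.333333·0.292135 + 0.166667·0.201393 + 0.333333·0.726011 + 0.166667·0.103316 = 0.390167.

0.390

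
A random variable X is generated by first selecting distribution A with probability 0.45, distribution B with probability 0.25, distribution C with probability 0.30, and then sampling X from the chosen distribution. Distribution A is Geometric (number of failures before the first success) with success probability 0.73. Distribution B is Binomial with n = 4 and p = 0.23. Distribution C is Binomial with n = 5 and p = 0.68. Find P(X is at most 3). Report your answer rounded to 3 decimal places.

Conditional on each component, P(X ≤ 3): A: 0.994686; B: 0.997202; C: 0.512505.
By total probability, P(X ≤ 3) = 0.45·0.994686 + 0.25·0.997202 + 0.3·0.512505 = 0.85066.

0.851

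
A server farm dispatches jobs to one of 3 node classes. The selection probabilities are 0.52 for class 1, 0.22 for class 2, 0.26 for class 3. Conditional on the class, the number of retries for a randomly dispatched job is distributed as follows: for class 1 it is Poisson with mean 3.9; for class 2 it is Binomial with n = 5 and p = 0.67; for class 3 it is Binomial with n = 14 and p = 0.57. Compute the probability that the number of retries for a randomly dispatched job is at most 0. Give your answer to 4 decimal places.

Conditional on each class, P(X ≤ 0): 1: 0.0202419; 2: 0.00391354; 3: 7.38854e-06.
By total probability, P(X ≤ 0) = 0.52·0.0202419 + 0.22·0.00391354 + 0.26·7.38854e-06 = 0.0113887.

0.0114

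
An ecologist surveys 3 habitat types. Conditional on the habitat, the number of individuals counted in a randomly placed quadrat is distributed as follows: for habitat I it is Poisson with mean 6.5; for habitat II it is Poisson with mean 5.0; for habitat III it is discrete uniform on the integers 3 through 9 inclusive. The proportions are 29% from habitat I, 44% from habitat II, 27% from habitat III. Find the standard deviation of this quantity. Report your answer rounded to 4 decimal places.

Per component, I: μ=6.5, E[X²]=48.75; II: μ=5, E[X²]=30; III: μ=6, E[X²]=40.
E[X] = 0.29·6.5 + 0.44·5 + 0.27·6 = 5.705.
E[X²] = 0.29·48.75 + 0.44·30 + 0.27·40 = 38.1375.
Var(X) = E[X²] − (E[X])² = 38.1375 − 32.547 = 5.59048.
SD(X) = √5.59048 = 2.36442.

2.3644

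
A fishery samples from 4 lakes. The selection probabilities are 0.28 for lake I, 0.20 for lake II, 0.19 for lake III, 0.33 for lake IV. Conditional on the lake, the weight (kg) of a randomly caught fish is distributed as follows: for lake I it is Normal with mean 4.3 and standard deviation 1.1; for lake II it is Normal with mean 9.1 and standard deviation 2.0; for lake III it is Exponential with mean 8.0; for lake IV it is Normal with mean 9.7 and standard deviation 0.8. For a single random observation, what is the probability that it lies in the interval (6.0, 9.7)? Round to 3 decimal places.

0.327

Conditional on each lake, P(6.0 < X < 9.7): I: 0.0611177; II: 0.557341; III: 0.174914; IV: 0.499998.
By total probability, P(6.0 < X < 9.7) = 0.28·0.0611177 + 0.2·0.557341 + 0.19·0.174914 + 0.33·0.499998 = 0.326814.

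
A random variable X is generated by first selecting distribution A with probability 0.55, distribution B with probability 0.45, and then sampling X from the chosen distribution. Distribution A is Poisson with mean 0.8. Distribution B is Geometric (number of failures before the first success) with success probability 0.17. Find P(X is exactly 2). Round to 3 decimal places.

Conditional on each component, P(X = 2): A: 0.143785; B: 0.117113.
By total probability, P(X = 2) = 0.55·0.143785 + 0.45·0.117113 = 0.131783.

0.132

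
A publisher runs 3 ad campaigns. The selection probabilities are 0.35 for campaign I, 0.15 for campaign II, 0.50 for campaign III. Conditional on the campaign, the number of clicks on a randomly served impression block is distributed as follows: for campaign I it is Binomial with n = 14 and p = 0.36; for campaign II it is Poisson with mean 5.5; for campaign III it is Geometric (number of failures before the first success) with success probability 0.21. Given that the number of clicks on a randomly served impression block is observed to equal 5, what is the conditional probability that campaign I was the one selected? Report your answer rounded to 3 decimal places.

0.568

Likelihoods P(X=5 | ·): I: 0.21807; II: 0.171401; III: 0.0646182.
Posterior ∝ prior × likelihood. Numerator for I: 0.35·0.21807 = 0.0763246.
Normalizing constant: 0.35·0.21807 + 0.15·0.171401 + 0.5·0.0646182 = 0.134344.
P(I | observation) = 0.0763246 / 0.134344 = 0.568129.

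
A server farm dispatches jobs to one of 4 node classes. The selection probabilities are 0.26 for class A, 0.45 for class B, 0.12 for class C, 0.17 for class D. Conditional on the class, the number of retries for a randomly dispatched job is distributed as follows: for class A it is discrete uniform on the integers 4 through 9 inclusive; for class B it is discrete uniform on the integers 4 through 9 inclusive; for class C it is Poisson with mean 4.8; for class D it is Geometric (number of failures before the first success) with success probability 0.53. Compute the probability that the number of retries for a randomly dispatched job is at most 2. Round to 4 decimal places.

0.1695

Conditional on each class, P(X ≤ 2): A: 0; B: 0; C: 0.142539; D: 0.896177.
By total probability, P(X ≤ 2) = 0.26·0 + 0.45·0 + 0.12·0.142539 + 0.17·0.896177 = 0.169455.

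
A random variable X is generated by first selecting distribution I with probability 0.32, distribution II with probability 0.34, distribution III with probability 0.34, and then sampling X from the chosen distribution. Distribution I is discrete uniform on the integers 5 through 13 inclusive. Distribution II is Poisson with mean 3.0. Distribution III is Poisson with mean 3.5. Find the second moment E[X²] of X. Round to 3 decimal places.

37.488

For each component E[X²] = Var + (mean)², giving I: 87.6667; II: 12; III: 15.75.
Overall E[X²] = 0.32·87.6667 + 0.34·12 + 0.34·15.75 = 37.4883.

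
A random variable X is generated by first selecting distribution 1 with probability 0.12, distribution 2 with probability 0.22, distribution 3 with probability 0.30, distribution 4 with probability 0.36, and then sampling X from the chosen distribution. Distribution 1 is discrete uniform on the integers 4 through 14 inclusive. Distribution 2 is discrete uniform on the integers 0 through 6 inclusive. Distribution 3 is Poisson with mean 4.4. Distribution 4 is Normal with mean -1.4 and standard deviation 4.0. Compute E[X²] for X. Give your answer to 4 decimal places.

27.3736

For each component E[X²] = Var + (mean)², giving 1: 91; 2: 13; 3: 23.76; 4: 17.96.
Overall E[X²] = 0.12·91 + 0.22·13 + 0.3·23.76 + 0.36·17.96 = 27.3736.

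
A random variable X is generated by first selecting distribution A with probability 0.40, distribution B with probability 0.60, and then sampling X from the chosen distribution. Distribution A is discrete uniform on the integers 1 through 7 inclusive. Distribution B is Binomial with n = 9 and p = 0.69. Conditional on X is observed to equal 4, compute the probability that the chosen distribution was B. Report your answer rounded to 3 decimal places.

Likelihoods P(X=4 | ·): A: 0.142857; B: 0.0817665.
Posterior ∝ prior × likelihood. Numerator for B: 0.6·0.0817665 = 0.0490599.
Normalizing constant: 0.4·0.142857 + 0.6·0.0817665 = 0.106203.
P(B | observation) = 0.0490599 / 0.106203 = 0.461946.

0.462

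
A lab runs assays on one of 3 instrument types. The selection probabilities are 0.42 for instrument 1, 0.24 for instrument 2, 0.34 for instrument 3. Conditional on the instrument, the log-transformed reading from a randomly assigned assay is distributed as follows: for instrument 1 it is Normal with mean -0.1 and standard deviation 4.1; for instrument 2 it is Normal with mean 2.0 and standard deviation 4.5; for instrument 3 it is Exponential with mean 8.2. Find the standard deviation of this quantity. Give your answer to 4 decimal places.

6.9427

Per component, 1: μ=-0.1, E[X²]=16.82; 2: μ=2, E[X²]=24.25; 3: μ=8.2, E[X²]=134.48.
E[X] = 0.42·-0.1 + 0.24·2 + 0.34·8.2 = 3.226.
E[X²] = 0.42·16.82 + 0.24·24.25 + 0.34·134.48 = 58.6076.
Var(X) = E[X²] − (E[X])² = 58.6076 − 10.4071 = 48.2005.
SD(X) = √48.2005 = 6.94266.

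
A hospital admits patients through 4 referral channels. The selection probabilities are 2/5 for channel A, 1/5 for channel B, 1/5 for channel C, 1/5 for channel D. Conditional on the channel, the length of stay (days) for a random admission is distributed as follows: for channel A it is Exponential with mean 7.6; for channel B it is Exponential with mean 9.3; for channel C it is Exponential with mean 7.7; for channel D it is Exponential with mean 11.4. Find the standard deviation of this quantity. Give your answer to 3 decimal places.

Per component, A: μ=7.6, E[X²]=115.52; B: μ=9.3, E[X²]=172.98; C: μ=7.7, E[X²]=118.58; D: μ=11.4, E[X²]=259.92.
E[X] = 0.4·7.6 + 0.2·9.3 + 0.2·7.7 + 0.2·11.4 = 8.72.
E[X²] = 0.4·115.52 + 0.2·172.98 + 0.2·118.58 + 0.2·259.92 = 156.504.
Var(X) = E[X²] − (E[X])² = 156.504 − 76.0384 = 80.4656.
SD(X) = √80.4656 = 8.97026.

8.970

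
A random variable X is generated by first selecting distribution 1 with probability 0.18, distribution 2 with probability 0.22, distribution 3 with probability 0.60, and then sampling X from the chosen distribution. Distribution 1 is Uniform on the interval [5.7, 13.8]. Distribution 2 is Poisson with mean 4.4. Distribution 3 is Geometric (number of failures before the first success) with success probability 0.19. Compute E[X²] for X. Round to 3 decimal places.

For each component E[X²] = Var + (mean)², giving 1: 100.53; 2: 23.76; 3: 40.6122.
Overall E[X²] = 0.18·100.53 + 0.22·23.76 + 0.6·40.6122 = 47.6899.

47.690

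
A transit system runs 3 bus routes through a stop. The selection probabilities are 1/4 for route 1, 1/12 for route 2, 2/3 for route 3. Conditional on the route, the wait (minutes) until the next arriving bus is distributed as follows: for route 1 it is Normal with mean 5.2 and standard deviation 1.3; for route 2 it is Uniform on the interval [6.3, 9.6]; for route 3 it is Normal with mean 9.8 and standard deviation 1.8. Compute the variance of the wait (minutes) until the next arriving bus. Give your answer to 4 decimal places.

Per component, 1: μ=5.2, E[X²]=28.73; 2: μ=7.95, E[X²]=64.11; 3: μ=9.8, E[X²]=99.28.
E[X] = 0.25·5.2 + 0.0833333·7.95 + 0.666667·9.8 = 8.49583.
E[X²] = 0.25·28.73 + 0.0833333·64.11 + 0.666667·99.28 = 78.7117.
Var(X) = E[X²] − (E[X])² = 78.7117 − 72.1792 = 6.53248.

6.5325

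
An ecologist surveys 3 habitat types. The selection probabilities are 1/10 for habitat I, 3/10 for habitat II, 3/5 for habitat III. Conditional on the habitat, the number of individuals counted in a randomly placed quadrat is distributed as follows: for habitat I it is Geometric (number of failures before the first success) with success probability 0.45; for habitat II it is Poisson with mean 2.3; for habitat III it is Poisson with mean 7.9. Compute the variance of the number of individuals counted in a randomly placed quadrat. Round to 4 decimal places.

Per component, I: μ=1.22222, E[X²]=4.20988; II: μ=2.3, E[X²]=7.59; III: μ=7.9, E[X²]=70.31.
E[X] = 0.1·1.22222 + 0.3·2.3 + 0.6·7.9 = 5.55222.
E[X²] = 0.1·4.20988 + 0.3·7.59 + 0.6·70.31 = 44.884.
Var(X) = E[X²] − (E[X])² = 44.884 − 30.8272 = 14.0568.

14.0568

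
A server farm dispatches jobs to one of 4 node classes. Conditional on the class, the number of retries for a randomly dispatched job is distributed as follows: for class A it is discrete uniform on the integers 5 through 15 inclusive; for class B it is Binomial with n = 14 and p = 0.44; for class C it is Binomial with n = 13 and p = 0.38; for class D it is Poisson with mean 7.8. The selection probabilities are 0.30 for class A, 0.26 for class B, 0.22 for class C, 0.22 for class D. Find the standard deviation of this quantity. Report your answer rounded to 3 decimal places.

Per component, A: μ=10, E[X²]=110; B: μ=6.16, E[X²]=41.3952; C: μ=4.94, E[X²]=27.4664; D: μ=7.8, E[X²]=68.64.
E[X] = 0.3·10 + 0.26·6.16 + 0.22·4.94 + 0.22·7.8 = 7.4044.
E[X²] = 0.3·110 + 0.26·41.3952 + 0.22·27.4664 + 0.22·68.64 = 64.9062.
Var(X) = E[X²] − (E[X])² = 64.9062 − 54.8251 = 10.081.
SD(X) = √10.081 = 3.17506.

3.175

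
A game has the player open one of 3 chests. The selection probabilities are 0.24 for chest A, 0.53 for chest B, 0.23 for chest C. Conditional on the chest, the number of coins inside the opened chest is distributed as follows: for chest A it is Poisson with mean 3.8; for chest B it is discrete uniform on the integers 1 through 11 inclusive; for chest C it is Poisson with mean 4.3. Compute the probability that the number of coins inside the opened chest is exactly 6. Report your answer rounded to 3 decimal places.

Conditional on each chest, P(X = 6): A: 0.0935513; B: 0.0909091; C: 0.119127.
By total probability, P(X = 6) = 0.24·0.0935513 + 0.53·0.0909091 + 0.23·0.119127 = 0.0980335.

0.098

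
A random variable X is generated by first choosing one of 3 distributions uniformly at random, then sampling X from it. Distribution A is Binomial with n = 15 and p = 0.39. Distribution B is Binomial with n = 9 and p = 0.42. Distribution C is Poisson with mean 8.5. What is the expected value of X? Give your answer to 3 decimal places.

Component means — A: 5.85; B: 3.78; C: 8.5.
E[X] = 0.333333·5.85 + 0.333333·3.78 + 0.333333·8.5 = 6.04333.

6.043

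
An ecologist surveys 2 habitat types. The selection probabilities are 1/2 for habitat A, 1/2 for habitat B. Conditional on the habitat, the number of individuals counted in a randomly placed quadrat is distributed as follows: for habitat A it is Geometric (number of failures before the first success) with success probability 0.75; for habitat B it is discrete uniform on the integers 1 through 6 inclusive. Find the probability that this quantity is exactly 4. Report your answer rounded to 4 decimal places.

Conditional on each habitat, P(X = 4): A: 0.00292969; B: 0.166667.
By total probability, P(X = 4) = 0.5·0.00292969 + 0.5·0.166667 = 0.0847982.

0.0848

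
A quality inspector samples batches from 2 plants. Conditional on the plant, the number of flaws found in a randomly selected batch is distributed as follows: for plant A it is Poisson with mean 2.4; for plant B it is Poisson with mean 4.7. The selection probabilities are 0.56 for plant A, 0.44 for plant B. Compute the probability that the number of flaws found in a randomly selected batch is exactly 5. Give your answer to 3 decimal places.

Conditional on each plant, P(X = 5): A: 0.0601961; B: 0.17383.
By total probability, P(X = 5) = 0.56·0.0601961 + 0.44·0.17383 = 0.110195.

0.110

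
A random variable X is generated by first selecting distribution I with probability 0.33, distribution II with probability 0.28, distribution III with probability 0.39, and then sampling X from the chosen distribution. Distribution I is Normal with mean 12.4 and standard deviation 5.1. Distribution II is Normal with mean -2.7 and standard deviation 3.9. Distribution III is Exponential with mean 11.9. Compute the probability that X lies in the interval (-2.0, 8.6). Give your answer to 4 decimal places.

0.3947

Conditional on each component, P(-2.0 < X < 8.6): I: 0.225731; II: 0.426896; III: 0.514555.
By total probability, P(-2.0 < X < 8.6) = 0.33·0.225731 + 0.28·0.426896 + 0.39·0.514555 = 0.394699.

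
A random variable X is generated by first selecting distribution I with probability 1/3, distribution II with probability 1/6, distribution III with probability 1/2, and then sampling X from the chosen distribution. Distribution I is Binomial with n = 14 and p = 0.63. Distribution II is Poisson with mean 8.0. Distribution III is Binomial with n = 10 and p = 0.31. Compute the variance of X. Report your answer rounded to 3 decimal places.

Per component, I: μ=8.82, E[X²]=81.0558; II: μ=8, E[X²]=72; III: μ=3.1, E[X²]=11.749.
E[X] = 0.333333·8.82 + 0.166667·8 + 0.5·3.1 = 5.82333.
E[X²] = 0.333333·81.0558 + 0.166667·72 + 0.5·11.749 = 44.8931.
Var(X) = E[X²] − (E[X])² = 44.8931 − 33.9112 = 10.9819.

10.982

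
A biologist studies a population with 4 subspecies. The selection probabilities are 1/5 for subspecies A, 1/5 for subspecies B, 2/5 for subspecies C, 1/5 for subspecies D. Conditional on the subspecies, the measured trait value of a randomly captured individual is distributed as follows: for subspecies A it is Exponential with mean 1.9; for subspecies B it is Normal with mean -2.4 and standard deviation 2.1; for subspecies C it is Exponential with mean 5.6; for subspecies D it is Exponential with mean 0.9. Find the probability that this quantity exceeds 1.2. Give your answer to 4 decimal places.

Conditional on each subspecies, P(X > 1.2): A: 0.531752; B: 0.0432381; C: 0.807118; D: 0.263597.
By total probability, P(X > 1.2) = 0.2·0.531752 + 0.2·0.0432381 + 0.4·0.807118 + 0.2·0.263597 = 0.490564.

0.4906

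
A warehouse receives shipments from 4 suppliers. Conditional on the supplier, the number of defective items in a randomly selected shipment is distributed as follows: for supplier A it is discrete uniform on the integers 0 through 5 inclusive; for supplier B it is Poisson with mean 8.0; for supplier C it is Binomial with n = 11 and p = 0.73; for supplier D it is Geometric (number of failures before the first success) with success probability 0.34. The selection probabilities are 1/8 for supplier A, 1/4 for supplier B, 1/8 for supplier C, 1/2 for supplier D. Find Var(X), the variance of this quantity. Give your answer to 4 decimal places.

Per component, A: μ=2.5, E[X²]=9.16667; B: μ=8, E[X²]=72; C: μ=8.03, E[X²]=66.649; D: μ=1.94118, E[X²]=9.47751.
E[X] = 0.125·2.5 + 0.25·8 + 0.125·8.03 + 0.5·1.94118 = 4.28684.
E[X²] = 0.125·9.16667 + 0.25·72 + 0.125·66.649 + 0.5·9.47751 = 32.2157.
Var(X) = E[X²] − (E[X])² = 32.2157 − 18.377 = 13.8387.

13.8387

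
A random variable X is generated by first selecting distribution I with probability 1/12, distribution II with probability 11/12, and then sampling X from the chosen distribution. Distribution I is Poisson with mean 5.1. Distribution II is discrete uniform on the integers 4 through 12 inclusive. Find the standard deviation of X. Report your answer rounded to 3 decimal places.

Per component, I: μ=5.1, E[X²]=31.11; II: μ=8, E[X²]=70.6667.
E[X] = 0.0833333·5.1 + 0.916667·8 = 7.75833.
E[X²] = 0.0833333·31.11 + 0.916667·70.6667 = 67.3703.
Var(X) = E[X²] − (E[X])² = 67.3703 − 60.1917 = 7.17854.
SD(X) = √7.17854 = 2.67928.

2.679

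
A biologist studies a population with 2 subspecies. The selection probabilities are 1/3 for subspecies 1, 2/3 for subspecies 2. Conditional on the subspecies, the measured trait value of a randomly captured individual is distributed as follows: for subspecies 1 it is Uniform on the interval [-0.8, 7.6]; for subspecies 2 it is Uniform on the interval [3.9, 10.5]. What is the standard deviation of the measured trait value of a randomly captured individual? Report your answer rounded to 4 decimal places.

Per component, 1: μ=3.4, E[X²]=17.44; 2: μ=7.2, E[X²]=55.47.
E[X] = 0.333333·3.4 + 0.666667·7.2 = 5.93333.
E[X²] = 0.333333·17.44 + 0.666667·55.47 = 42.7933.
Var(X) = E[X²] − (E[X])² = 42.7933 − 35.2044 = 7.58889.
SD(X) = √7.58889 = 2.75479.

2.7548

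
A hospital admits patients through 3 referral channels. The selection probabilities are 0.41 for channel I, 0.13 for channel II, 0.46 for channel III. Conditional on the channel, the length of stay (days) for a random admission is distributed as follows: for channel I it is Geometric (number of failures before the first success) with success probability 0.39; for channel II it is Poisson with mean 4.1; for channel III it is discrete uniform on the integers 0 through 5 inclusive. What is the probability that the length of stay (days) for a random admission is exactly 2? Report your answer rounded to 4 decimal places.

0.1543

Conditional on each channel, P(X = 2): I: 0.145119; II: 0.139293; III: 0.166667.
By total probability, P(X = 2) = 0.41·0.145119 + 0.13·0.139293 + 0.46·0.166667 = 0.154274.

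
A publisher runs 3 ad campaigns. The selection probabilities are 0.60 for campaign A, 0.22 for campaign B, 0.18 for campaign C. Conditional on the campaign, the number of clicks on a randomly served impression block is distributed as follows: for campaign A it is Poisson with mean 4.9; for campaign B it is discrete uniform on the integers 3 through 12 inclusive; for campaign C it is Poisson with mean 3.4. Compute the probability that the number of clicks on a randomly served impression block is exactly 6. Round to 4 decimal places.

Conditional on each campaign, P(X = 6): A: 0.143153; B: 0.1; C: 0.0716044.
By total probability, P(X = 6) = 0.6·0.143153 + 0.22·0.1 + 0.18·0.0716044 = 0.120781.

0.1208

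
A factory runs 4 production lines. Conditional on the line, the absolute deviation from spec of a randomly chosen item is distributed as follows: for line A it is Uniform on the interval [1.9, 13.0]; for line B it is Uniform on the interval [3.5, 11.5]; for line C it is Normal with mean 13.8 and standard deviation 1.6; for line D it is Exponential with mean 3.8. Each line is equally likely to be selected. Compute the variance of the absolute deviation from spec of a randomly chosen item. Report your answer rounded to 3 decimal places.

21.089

Per component, A: μ=7.45, E[X²]=65.77; B: μ=7.5, E[X²]=61.5833; C: μ=13.8, E[X²]=193; D: μ=3.8, E[X²]=28.88.
E[X] = 0.25·7.45 + 0.25·7.5 + 0.25·13.8 + 0.25·3.8 = 8.1375.
E[X²] = 0.25·65.77 + 0.25·61.5833 + 0.25·193 + 0.25·28.88 = 87.3083.
Var(X) = E[X²] − (E[X])² = 87.3083 − 66.2189 = 21.0894.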